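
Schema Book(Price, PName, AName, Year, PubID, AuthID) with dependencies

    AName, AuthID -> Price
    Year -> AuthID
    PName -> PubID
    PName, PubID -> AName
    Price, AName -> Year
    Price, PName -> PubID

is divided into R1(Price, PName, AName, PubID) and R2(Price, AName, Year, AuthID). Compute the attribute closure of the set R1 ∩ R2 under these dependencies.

R1 ∩ R2 = {Price, AName}.
Price, AName → Year applies, adding Year
Year → AuthID applies, adding AuthID
Closure: {Price, AName, Year, AuthID}.

Price, AName, Year, AuthID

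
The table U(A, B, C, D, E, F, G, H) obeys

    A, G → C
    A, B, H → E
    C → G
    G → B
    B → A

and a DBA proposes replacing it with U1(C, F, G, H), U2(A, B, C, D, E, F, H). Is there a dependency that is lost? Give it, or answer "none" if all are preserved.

none

A, G → C: restricted closure across fragments reaches C.
A, B, H → E lies within U2.
C → G lies within U1.
G → B: restricted closure across fragments reaches B.
B → A lies within U2.
Every dependency is enforceable on the fragments, so the decomposition is dependency-preserving.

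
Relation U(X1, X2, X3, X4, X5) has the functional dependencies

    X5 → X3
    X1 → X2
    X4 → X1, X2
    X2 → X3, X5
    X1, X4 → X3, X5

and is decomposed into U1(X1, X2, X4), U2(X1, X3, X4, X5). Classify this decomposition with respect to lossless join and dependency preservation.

lossless but not dependency-preserving

Lossless test: (X1, X4)⁺ = {X1, X2, X3, X4, X5}, which contains all of one fragment — lossless.
Dependency preservation: the restricted closure of {X2} across the fragments never reaches {X3, X5}, so X2 → X3, X5 cannot be enforced without a join — not preserved.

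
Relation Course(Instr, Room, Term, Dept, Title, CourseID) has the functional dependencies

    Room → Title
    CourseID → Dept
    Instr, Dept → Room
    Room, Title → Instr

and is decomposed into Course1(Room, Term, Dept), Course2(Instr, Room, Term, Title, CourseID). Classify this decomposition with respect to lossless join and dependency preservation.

Lossless test: (Room, Term)⁺ = {Instr, Room, Term, Title}, which is a superkey of neither fragment — lossy.
Dependency preservation: the restricted closure of {CourseID} across the fragments never reaches {Dept}, so CourseID → Dept cannot be enforced without a join — not preserved.

lossy and not dependency-preserving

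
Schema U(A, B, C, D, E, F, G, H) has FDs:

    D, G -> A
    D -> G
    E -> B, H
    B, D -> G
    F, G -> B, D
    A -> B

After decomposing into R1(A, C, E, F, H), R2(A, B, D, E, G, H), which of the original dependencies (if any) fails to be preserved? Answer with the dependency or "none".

F, G -> B, D

Check F, G → B, D: no single fragment contains all of {B, D, F, G}, and the restricted closure of {F, G} across the fragments never reaches {B, D}.
D, G → A is preserved.
D → G is preserved.
E → B, H is preserved.
B, D → G is preserved.
A → B is preserved.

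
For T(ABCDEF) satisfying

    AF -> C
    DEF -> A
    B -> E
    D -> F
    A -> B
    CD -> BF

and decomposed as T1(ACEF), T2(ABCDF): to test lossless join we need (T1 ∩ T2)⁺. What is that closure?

T1 ∩ T2 = {ACF}.
A → B applies, adding B
B → E applies, adding E
Closure: {ABCEF}.

ABCEF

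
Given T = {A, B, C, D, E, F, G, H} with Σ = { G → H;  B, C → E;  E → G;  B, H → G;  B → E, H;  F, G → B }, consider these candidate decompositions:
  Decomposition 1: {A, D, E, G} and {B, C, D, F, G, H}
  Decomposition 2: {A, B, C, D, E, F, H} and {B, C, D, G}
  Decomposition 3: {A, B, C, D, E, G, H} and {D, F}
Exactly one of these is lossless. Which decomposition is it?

Decomposition 1: common = {D, G}, closure = {D, G, H} → lossy.
Decomposition 2: common = {B, C, D}, closure = {B, C, D, E, G, H} → lossless.
Decomposition 3: common = {D}, closure = {D} → lossy.

Decomposition 2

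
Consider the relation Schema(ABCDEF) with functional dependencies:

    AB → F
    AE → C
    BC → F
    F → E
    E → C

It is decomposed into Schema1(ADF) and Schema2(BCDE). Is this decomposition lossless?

Common attributes: Schema1 ∩ Schema2 = {D}.
No dependency enlarges {D}, so (D)⁺ = {D}.
The closure contains neither all of Schema1 = {ADF} nor all of Schema2 = {BCDE}, so the common attributes are not a superkey of either fragment. The join is lossy.

No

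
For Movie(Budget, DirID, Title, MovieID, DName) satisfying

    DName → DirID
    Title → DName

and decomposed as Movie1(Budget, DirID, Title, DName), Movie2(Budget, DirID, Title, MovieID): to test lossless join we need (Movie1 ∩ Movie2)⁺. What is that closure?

Movie1 ∩ Movie2 = {Budget, DirID, Title}.
Title → DName applies, adding DName
Closure: {Budget, DirID, Title, DName}.

Budget, DirID, Title, DName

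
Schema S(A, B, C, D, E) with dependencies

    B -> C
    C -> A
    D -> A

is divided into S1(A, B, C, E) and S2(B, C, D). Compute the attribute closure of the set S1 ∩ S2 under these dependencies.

A, B, C

S1 ∩ S2 = {B, C}.
C → A applies, adding A
Closure: {A, B, C}.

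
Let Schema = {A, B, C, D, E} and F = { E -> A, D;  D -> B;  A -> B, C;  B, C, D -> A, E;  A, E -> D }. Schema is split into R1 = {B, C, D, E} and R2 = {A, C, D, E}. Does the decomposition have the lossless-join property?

Common attributes: R1 ∩ R2 = {C, D, E}.
Closure of {C, D, E}: E → A, D applies, adding A; D → B applies, adding B. So (C, D, E)⁺ = {A, B, C, D, E}.
This closure contains every attribute of R1, so R1 ∩ R2 → R1. The join is lossless.

Yes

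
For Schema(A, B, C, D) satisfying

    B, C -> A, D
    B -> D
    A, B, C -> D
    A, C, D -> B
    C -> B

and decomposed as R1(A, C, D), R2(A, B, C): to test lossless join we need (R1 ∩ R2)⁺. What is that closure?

A, B, C, D

R1 ∩ R2 = {A, C}.
C → B applies, adding B
B, C → A, D applies, adding D
Closure: {A, B, C, D}.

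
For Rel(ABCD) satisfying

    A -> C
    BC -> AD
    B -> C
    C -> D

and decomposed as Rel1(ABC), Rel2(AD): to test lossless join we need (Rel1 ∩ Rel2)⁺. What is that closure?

Rel1 ∩ Rel2 = {A}.
A → C applies, adding C
C → D applies, adding D
Closure: {ACD}.

ACD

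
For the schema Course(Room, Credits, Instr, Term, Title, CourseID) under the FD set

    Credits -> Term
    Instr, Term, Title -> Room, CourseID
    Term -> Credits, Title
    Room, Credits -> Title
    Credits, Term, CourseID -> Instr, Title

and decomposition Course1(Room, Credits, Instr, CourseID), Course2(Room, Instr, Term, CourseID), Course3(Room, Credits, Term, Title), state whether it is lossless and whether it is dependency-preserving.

Lossless test (chase): Rows 1 and 3 agree on Credits; apply Credits→Term and equate their Term entries. Rows 1 and 2 agree on Term; apply Term→Credits, Title and equate their Credits, Title entries. Rows 1 and 3 agree on Term; apply Term→Credits, Title and equate their Credits, Title entries. Row 1 is now all distinguished symbols — the join is lossless.
Dependency preservation: Instr, Term, Title → Room, CourseID; Credits, Term, CourseID → Instr, Title are not contained in any single fragment, but the restricted closure of each left-hand side across the fragments still reaches the right-hand side; the remaining FDs each lie inside some fragment. All dependencies are preserved.

lossless and dependency-preserving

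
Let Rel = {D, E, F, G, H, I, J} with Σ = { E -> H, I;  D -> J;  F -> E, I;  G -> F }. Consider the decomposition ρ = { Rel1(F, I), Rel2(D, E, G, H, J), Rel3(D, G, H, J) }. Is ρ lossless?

Chase test. Columns are D, E, F, G, H, I, J; row i has aⱼ where attribute j ∈ Reli, else bᵢⱼ.
Initial tableau (one row per fragment):
  row 1: b11 b12 a3 b14 b15 a6 b17
  row 2: a1 a2 b23 a4 a5 b26 a7
  row 3: a1 b32 b33 a4 a5 b36 a7
Rows 2 and 3 agree on G; apply G→F and equate their F entries.
Rows 2 and 3 agree on F; apply F→E, I and equate their E, I entries.
No row becomes fully distinguished — the join is lossy.

No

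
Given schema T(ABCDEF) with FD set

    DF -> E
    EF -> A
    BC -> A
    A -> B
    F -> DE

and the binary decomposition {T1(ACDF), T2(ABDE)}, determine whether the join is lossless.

No

Common attributes: T1 ∩ T2 = {AD}.
Closure of {AD}: A → B applies, adding B. So (AD)⁺ = {ABD}.
The closure contains neither all of T1 = {ACDF} nor all of T2 = {ABDE}, so the common attributes are not a superkey of either fragment. The join is lossy.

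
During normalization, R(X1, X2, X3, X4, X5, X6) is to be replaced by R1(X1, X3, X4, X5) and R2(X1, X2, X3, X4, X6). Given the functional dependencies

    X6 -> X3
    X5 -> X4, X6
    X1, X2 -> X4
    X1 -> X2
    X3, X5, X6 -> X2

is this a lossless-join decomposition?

No

Common attributes: R1 ∩ R2 = {X1, X3, X4}.
Closure of {X1, X3, X4}: X1 → X2 applies, adding X2. So (X1, X3, X4)⁺ = {X1, X2, X3, X4}.
The closure contains neither all of R1 = {X1, X3, X4, X5} nor all of R2 = {X1, X2, X3, X4, X6}, so the common attributes are not a superkey of either fragment. The join is lossy.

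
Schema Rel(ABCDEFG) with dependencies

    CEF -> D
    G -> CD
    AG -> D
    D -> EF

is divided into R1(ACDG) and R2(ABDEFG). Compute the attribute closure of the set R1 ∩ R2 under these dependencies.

R1 ∩ R2 = {ADG}.
G → CD applies, adding C
D → EF applies, adding EF
Closure: {ACDEFG}.

ACDEFG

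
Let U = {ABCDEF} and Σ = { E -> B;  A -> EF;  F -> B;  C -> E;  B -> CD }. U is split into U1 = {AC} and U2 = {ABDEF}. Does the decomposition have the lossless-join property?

Yes

Common attributes: U1 ∩ U2 = {A}.
Closure of {A}: A → EF applies, adding EF; F → B applies, adding B; B → CD applies, adding CD. So (A)⁺ = {ABCDEF}.
This closure contains every attribute of U1, so U1 ∩ U2 → U1. The join is lossless.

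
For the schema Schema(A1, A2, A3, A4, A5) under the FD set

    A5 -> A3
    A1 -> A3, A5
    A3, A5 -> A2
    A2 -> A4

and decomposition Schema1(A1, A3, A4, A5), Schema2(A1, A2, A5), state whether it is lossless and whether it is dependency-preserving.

Lossless test: (A1, A5)⁺ = {A1, A2, A3, A4, A5}, which contains all of one fragment — lossless.
Dependency preservation: the restricted closure of {A2} across the fragments never reaches {A4}, so A2 → A4 cannot be enforced without a join — not preserved.

lossless but not dependency-preserving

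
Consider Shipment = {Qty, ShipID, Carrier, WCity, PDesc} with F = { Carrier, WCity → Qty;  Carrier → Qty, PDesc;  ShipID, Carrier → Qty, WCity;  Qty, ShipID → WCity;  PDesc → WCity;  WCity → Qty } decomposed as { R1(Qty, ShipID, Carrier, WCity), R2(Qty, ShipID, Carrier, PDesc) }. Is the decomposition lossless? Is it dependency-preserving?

Lossless test: (Qty, ShipID, Carrier)⁺ = {Qty, ShipID, Carrier, WCity, PDesc}, which contains all of one fragment — lossless.
Dependency preservation: the restricted closure of {PDesc} across the fragments never reaches {WCity}, so PDesc → WCity cannot be enforced without a join — not preserved.

lossless but not dependency-preserving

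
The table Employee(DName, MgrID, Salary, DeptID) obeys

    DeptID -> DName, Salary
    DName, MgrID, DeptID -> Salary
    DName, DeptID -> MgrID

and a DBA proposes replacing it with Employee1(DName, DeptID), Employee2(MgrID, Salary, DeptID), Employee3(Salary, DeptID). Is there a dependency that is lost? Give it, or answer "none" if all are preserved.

DeptID → DName, Salary: restricted closure across fragments reaches DName, Salary.
DName, MgrID, DeptID → Salary: restricted closure across fragments reaches Salary.
DName, DeptID → MgrID: restricted closure across fragments reaches MgrID.
Every dependency is enforceable on the fragments, so the decomposition is dependency-preserving.

none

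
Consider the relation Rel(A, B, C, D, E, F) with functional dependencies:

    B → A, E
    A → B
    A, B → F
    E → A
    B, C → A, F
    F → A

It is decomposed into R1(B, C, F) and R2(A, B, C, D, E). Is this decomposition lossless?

Yes

Common attributes: R1 ∩ R2 = {B, C}.
Closure of {B, C}: B → A, E applies, adding A, E; A, B → F applies, adding F. So (B, C)⁺ = {A, B, C, E, F}.
This closure contains every attribute of R1, so R1 ∩ R2 → R1. The join is lossless.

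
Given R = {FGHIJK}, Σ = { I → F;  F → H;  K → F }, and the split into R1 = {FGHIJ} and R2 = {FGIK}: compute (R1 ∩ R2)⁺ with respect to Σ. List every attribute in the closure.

R1 ∩ R2 = {FGI}.
F → H applies, adding H
Closure: {FGHI}.

FGHI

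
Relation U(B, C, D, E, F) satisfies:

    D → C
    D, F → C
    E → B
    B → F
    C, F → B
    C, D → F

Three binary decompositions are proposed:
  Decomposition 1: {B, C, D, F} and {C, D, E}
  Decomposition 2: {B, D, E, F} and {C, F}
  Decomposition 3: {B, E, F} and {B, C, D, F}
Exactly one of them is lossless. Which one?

Decomposition 1: common = {C, D}, closure = {B, C, D, F} → lossless.
Decomposition 2: common = {F}, closure = {F} → lossy.
Decomposition 3: common = {B, F}, closure = {B, F} → lossy.

Decomposition 1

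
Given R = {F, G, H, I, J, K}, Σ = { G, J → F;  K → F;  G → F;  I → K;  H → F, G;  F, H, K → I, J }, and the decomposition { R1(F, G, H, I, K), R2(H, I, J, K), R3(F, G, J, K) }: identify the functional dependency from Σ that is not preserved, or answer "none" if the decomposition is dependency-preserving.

none

G, J → F lies within R3.
K → F lies within R1.
G → F lies within R1.
I → K lies within R1.
H → F, G lies within R1.
F, H, K → I, J: restricted closure across fragments reaches I, J.
Every dependency is enforceable on the fragments, so the decomposition is dependency-preserving.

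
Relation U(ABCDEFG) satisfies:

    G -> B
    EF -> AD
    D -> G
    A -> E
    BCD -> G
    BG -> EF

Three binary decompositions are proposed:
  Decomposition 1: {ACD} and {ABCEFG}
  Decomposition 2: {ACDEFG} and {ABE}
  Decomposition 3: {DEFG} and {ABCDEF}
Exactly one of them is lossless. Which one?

Decomposition 1: common = {AC}, closure = {ACE} → lossy.
Decomposition 2: common = {AE}, closure = {AE} → lossy.
Decomposition 3: common = {DEF}, closure = {ABDEFG} → lossless.

Decomposition 3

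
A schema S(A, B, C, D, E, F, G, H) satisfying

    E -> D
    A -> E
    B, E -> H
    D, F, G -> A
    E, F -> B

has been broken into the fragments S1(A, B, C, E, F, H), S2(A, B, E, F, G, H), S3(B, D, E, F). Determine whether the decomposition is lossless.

No

Chase test. Columns are A, B, C, D, E, F, G, H; row i has aⱼ where attribute j ∈ Si, else bᵢⱼ.
Initial tableau (one row per fragment):
  row 1: a1 a2 a3 b14 a5 a6 b17 a8
  row 2: a1 a2 b23 b24 a5 a6 a7 a8
  row 3: b31 a2 b33 a4 a5 a6 b37 b38
Rows 1 and 2 agree on E; apply E→D and equate their D entries.
Rows 1 and 3 agree on E; apply E→D and equate their D entries.
Rows 1 and 3 agree on B, E; apply B, E→H and equate their H entries.
No row becomes fully distinguished — the join is lossy.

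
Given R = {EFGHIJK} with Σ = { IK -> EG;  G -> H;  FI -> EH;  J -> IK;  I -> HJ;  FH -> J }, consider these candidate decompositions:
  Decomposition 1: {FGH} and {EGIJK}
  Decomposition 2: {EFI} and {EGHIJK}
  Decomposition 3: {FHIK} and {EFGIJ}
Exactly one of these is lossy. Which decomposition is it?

Decomposition 1

Decomposition 1: common = {G}, closure = {GH} → lossy.
Decomposition 2: common = {EI}, closure = {EGHIJK} → lossless.
Decomposition 3: common = {FI}, closure = {EFGHIJK} → lossless.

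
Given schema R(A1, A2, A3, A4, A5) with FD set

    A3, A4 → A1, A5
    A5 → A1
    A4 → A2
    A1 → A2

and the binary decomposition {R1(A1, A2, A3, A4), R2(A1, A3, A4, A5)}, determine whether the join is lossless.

Common attributes: R1 ∩ R2 = {A1, A3, A4}.
Closure of {A1, A3, A4}: A3, A4 → A1, A5 applies, adding A5; A4 → A2 applies, adding A2. So (A1, A3, A4)⁺ = {A1, A2, A3, A4, A5}.
This closure contains every attribute of R1, so R1 ∩ R2 → R1. The join is lossless.

Yes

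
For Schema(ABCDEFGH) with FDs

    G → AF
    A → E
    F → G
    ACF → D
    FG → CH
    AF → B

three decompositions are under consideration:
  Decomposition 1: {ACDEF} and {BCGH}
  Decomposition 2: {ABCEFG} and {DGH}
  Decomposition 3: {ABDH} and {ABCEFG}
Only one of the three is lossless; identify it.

Decomposition 1: common = {C}, closure = {C} → lossy.
Decomposition 2: common = {G}, closure = {ABCDEFGH} → lossless.
Decomposition 3: common = {AB}, closure = {ABE} → lossy.

Decomposition 2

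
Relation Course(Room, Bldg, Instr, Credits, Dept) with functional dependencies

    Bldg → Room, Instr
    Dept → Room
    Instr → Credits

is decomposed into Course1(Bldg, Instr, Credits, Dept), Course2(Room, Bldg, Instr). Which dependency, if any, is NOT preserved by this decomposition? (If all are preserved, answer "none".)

Check Dept → Room: no single fragment contains all of {Room, Dept}, and the restricted closure of {Dept} across the fragments never reaches {Room}.
Bldg → Room, Instr is preserved.
Instr → Credits is preserved.

Dept → Room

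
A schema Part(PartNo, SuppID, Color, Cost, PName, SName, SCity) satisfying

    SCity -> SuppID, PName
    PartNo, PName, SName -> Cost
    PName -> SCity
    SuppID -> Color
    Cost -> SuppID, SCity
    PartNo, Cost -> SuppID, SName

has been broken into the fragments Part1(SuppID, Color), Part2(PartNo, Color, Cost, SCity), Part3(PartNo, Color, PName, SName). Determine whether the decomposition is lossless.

No

Chase test. Columns are PartNo, SuppID, Color, Cost, PName, SName, SCity; row i has aⱼ where attribute j ∈ Parti, else bᵢⱼ.
Initial tableau (one row per fragment):
  row 1: b11 a2 a3 b14 b15 b16 b17
  row 2: a1 b22 a3 a4 b25 b26 a7
  row 3: a1 b32 a3 b34 a5 a6 b37
No row becomes fully distinguished — the join is lossy.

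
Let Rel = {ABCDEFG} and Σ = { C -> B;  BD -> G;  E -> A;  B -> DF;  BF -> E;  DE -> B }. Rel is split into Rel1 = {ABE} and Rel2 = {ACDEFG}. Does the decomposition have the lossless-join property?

Common attributes: Rel1 ∩ Rel2 = {AE}.
No dependency enlarges {AE}, so (AE)⁺ = {AE}.
The closure contains neither all of Rel1 = {ABE} nor all of Rel2 = {ACDEFG}, so the common attributes are not a superkey of either fragment. The join is lossy.

No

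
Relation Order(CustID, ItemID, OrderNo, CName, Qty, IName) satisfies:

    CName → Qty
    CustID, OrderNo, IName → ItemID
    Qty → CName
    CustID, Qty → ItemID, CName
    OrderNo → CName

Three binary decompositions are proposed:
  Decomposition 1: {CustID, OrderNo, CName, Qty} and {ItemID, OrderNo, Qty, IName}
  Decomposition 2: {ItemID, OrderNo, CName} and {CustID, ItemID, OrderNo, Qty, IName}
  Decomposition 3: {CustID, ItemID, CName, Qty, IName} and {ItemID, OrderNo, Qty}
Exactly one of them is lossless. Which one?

Decomposition 2

Decomposition 1: common = {OrderNo, Qty}, closure = {OrderNo, CName, Qty} → lossy.
Decomposition 2: common = {ItemID, OrderNo}, closure = {ItemID, OrderNo, CName, Qty} → lossless.
Decomposition 3: common = {ItemID, Qty}, closure = {ItemID, CName, Qty} → lossy.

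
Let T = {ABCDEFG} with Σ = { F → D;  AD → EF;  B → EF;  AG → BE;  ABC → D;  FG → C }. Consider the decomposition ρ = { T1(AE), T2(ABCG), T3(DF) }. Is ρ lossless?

Chase test. Columns are ABCDEFG; row i has aⱼ where attribute j ∈ Ti, else bᵢⱼ.
Initial tableau (one row per fragment):
  row 1: a1 b12 b13 b14 a5 b16 b17
  row 2: a1 a2 a3 b24 b25 b26 a7
  row 3: b31 b32 b33 a4 b35 a6 b37
No row becomes fully distinguished — the join is lossy.

No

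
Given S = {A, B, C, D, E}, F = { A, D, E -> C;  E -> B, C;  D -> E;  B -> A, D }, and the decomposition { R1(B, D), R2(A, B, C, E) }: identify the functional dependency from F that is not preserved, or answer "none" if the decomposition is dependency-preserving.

none

A, D, E → C: restricted closure across fragments reaches C.
E → B, C lies within R2.
D → E: restricted closure across fragments reaches E.
B → A, D: restricted closure across fragments reaches A, D.
Every dependency is enforceable on the fragments, so the decomposition is dependency-preserving.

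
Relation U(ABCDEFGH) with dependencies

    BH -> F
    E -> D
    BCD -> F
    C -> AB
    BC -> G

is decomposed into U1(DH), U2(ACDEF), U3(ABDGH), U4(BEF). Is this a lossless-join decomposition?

Chase test. Columns are ABCDEFGH; row i has aⱼ where attribute j ∈ Ui, else bᵢⱼ.
Initial tableau (one row per fragment):
  row 1: b11 b12 b13 a4 b15 b16 b17 a8
  row 2: a1 b22 a3 a4 a5 a6 b27 b28
  row 3: a1 a2 b33 a4 b35 b36 a7 a8
  row 4: b41 a2 b43 b44 a5 a6 b47 b48
Rows 2 and 4 agree on E; apply E→D and equate their D entries.
No row becomes fully distinguished — the join is lossy.

No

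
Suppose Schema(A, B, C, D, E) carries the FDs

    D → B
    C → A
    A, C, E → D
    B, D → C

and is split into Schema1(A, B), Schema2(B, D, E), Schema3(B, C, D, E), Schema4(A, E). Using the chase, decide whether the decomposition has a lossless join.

Chase test. Columns are A, B, C, D, E; row i has aⱼ where attribute j ∈ Schemai, else bᵢⱼ.
Initial tableau (one row per fragment):
  row 1: a1 a2 b13 b14 b15
  row 2: b21 a2 b23 a4 a5
  row 3: b31 a2 a3 a4 a5
  row 4: a1 b42 b43 b44 a5
Rows 2 and 3 agree on B, D; apply B, D→C and equate their C entries.
Rows 2 and 3 agree on C; apply C→A and equate their A entries.
No row becomes fully distinguished — the join is lossy.

No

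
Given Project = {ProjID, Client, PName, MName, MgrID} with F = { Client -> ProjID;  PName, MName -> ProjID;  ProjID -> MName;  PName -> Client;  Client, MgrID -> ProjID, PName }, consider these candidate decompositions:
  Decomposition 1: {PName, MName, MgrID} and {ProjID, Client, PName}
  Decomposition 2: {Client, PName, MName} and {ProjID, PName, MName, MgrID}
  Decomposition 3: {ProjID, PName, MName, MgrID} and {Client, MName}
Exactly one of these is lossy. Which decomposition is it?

Decomposition 3

Decomposition 1: common = {PName}, closure = {ProjID, Client, PName, MName} → lossless.
Decomposition 2: common = {PName, MName}, closure = {ProjID, Client, PName, MName} → lossless.
Decomposition 3: common = {MName}, closure = {MName} → lossy.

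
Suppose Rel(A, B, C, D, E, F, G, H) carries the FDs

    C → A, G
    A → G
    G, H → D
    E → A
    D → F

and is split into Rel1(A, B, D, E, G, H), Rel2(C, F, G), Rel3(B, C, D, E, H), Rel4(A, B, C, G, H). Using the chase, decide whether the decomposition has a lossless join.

Chase test. Columns are A, B, C, D, E, F, G, H; row i has aⱼ where attribute j ∈ Reli, else bᵢⱼ.
Initial tableau (one row per fragment):
  row 1: a1 a2 b13 a4 a5 b16 a7 a8
  row 2: b21 b22 a3 b24 b25 a6 a7 b28
  row 3: b31 a2 a3 a4 a5 b36 b37 a8
  row 4: a1 a2 a3 b44 b45 b46 a7 a8
Rows 2 and 3 agree on C; apply C→A, G and equate their A, G entries.
Rows 2 and 4 agree on C; apply C→A, G and equate their A, G entries.
Rows 1 and 4 agree on G, H; apply G, H→D and equate their D entries.
Rows 1 and 3 agree on D; apply D→F and equate their F entries.
Rows 1 and 4 agree on D; apply D→F and equate their F entries.
No row becomes fully distinguished — the join is lossy.

No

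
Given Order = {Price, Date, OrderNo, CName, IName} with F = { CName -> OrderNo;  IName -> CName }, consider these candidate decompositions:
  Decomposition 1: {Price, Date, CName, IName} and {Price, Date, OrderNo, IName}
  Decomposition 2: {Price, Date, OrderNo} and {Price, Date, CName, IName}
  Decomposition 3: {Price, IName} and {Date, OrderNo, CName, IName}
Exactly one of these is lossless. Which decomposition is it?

Decomposition 1: common = {Price, Date, IName}, closure = {Price, Date, OrderNo, CName, IName} → lossless.
Decomposition 2: common = {Price, Date}, closure = {Price, Date} → lossy.
Decomposition 3: common = {IName}, closure = {OrderNo, CName, IName} → lossy.

Decomposition 1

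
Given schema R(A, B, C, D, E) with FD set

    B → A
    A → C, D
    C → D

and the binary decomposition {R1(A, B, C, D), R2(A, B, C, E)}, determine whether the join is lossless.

Common attributes: R1 ∩ R2 = {A, B, C}.
Closure of {A, B, C}: A → C, D applies, adding D. So (A, B, C)⁺ = {A, B, C, D}.
This closure contains every attribute of R1, so R1 ∩ R2 → R1. The join is lossless.

Yes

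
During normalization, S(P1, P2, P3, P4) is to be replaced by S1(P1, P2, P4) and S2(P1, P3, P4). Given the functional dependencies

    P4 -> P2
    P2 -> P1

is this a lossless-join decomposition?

Yes

Common attributes: S1 ∩ S2 = {P1, P4}.
Closure of {P1, P4}: P4 → P2 applies, adding P2. So (P1, P4)⁺ = {P1, P2, P4}.
This closure contains every attribute of S1, so S1 ∩ S2 → S1. The join is lossless.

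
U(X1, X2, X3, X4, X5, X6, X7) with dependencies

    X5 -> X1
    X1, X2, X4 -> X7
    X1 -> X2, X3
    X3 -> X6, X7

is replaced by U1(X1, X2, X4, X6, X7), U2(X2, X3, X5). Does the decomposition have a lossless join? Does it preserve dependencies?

lossy and not dependency-preserving

Lossless test: (X2)⁺ = {X2}, which is a superkey of neither fragment — lossy.
Dependency preservation: the restricted closure of {X5} across the fragments never reaches {X1}, so X5 → X1 cannot be enforced without a join — not preserved.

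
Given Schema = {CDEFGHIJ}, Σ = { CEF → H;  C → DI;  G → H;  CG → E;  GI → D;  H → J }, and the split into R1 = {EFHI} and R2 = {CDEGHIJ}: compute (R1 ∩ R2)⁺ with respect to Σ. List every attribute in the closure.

R1 ∩ R2 = {EHI}.
H → J applies, adding J
Closure: {EHIJ}.

EHIJ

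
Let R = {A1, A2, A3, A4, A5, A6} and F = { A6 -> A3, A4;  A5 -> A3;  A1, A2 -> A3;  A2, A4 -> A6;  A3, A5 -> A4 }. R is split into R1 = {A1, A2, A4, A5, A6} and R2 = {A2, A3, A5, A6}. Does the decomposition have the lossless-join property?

Common attributes: R1 ∩ R2 = {A2, A5, A6}.
Closure of {A2, A5, A6}: A6 → A3, A4 applies, adding A3, A4. So (A2, A5, A6)⁺ = {A2, A3, A4, A5, A6}.
This closure contains every attribute of R2, so R1 ∩ R2 → R2. The join is lossless.

Yes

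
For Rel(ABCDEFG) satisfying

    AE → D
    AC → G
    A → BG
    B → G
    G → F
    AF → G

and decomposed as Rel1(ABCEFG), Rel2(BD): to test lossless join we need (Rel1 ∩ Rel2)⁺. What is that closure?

BFG

Rel1 ∩ Rel2 = {B}.
B → G applies, adding G
G → F applies, adding F
Closure: {BFG}.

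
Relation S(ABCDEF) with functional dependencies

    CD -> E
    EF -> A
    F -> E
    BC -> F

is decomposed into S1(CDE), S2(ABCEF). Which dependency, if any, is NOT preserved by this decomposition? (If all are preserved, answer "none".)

none

CD → E lies within S1.
EF → A lies within S2.
F → E lies within S2.
BC → F lies within S2.
Every dependency is enforceable on the fragments, so the decomposition is dependency-preserving.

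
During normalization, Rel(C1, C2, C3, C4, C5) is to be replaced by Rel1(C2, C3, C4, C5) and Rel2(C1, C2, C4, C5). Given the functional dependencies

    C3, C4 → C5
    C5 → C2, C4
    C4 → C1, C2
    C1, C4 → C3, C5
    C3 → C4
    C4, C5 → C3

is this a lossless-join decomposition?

Common attributes: Rel1 ∩ Rel2 = {C2, C4, C5}.
Closure of {C2, C4, C5}: C4 → C1, C2 applies, adding C1; C1, C4 → C3, C5 applies, adding C3. So (C2, C4, C5)⁺ = {C1, C2, C3, C4, C5}.
This closure contains every attribute of Rel1, so Rel1 ∩ Rel2 → Rel1. The join is lossless.

Yes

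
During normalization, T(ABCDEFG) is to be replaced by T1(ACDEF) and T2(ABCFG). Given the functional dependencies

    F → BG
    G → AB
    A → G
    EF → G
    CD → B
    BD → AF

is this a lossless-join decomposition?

Common attributes: T1 ∩ T2 = {ACF}.
Closure of {ACF}: F → BG applies, adding BG. So (ACF)⁺ = {ABCFG}.
This closure contains every attribute of T2, so T1 ∩ T2 → T2. The join is lossless.

Yes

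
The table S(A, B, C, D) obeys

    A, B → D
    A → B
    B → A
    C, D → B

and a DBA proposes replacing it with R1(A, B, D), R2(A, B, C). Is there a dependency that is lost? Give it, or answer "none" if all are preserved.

Check C, D → B: no single fragment contains all of {B, C, D}, and the restricted closure of {C, D} across the fragments never reaches {B}.
A, B → D is preserved.
A → B is preserved.
B → A is preserved.

C, D → B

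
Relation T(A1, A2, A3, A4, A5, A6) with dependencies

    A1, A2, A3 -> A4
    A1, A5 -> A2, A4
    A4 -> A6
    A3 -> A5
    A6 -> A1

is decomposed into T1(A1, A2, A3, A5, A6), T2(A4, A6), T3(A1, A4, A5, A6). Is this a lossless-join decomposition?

Yes

Chase test. Columns are A1, A2, A3, A4, A5, A6; row i has aⱼ where attribute j ∈ Ti, else bᵢⱼ.
Initial tableau (one row per fragment):
  row 1: a1 a2 a3 b14 a5 a6
  row 2: b21 b22 b23 a4 b25 a6
  row 3: a1 b32 b33 a4 a5 a6
Rows 1 and 3 agree on A1, A5; apply A1, A5→A2, A4 and equate their A2, A4 entries.
Rows 1 and 2 agree on A6; apply A6→A1 and equate their A1 entries.
Row 1 is now all distinguished symbols — the join is lossless.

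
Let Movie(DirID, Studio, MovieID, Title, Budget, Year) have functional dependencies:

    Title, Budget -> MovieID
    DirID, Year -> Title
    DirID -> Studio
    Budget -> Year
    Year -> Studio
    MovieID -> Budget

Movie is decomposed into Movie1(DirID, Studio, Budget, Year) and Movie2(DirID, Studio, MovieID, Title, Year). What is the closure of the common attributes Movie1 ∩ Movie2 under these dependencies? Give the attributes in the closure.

DirID, Studio, Title, Year

Movie1 ∩ Movie2 = {DirID, Studio, Year}.
DirID, Year → Title applies, adding Title
Closure: {DirID, Studio, Title, Year}.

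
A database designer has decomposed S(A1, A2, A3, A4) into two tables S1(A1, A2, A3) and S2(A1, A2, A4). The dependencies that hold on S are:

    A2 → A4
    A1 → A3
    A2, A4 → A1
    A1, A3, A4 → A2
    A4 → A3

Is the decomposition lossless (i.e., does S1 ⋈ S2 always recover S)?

Common attributes: S1 ∩ S2 = {A1, A2}.
Closure of {A1, A2}: A2 → A4 applies, adding A4; A1 → A3 applies, adding A3. So (A1, A2)⁺ = {A1, A2, A3, A4}.
This closure contains every attribute of S1, so S1 ∩ S2 → S1. The join is lossless.

Yes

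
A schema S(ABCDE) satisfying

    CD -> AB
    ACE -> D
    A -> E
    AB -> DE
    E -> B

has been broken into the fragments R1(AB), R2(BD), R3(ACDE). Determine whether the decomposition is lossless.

Chase test. Columns are ABCDE; row i has aⱼ where attribute j ∈ Ri, else bᵢⱼ.
Initial tableau (one row per fragment):
  row 1: a1 a2 b13 b14 b15
  row 2: b21 a2 b23 a4 b25
  row 3: a1 b32 a3 a4 a5
Rows 1 and 3 agree on A; apply A→E and equate their E entries.
Rows 1 and 3 agree on E; apply E→B and equate their B entries.
Rows 1 and 3 agree on AB; apply AB→DE and equate their DE entries.
Row 3 is now all distinguished symbols — the join is lossless.

Yes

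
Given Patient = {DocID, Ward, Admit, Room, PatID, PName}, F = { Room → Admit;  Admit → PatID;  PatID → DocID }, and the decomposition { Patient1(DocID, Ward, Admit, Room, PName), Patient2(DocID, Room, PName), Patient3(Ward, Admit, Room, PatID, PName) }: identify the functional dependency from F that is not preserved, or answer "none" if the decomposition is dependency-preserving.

PatID → DocID

Check PatID → DocID: no single fragment contains all of {DocID, PatID}, and the restricted closure of {PatID} across the fragments never reaches {DocID}.
Room → Admit is preserved.
Admit → PatID is preserved.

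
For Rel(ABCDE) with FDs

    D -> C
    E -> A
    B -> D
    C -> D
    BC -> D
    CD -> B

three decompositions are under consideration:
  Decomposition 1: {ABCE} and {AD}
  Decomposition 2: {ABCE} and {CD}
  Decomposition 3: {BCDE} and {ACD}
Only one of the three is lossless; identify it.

Decomposition 2

Decomposition 1: common = {A}, closure = {A} → lossy.
Decomposition 2: common = {C}, closure = {BCD} → lossless.
Decomposition 3: common = {CD}, closure = {BCD} → lossy.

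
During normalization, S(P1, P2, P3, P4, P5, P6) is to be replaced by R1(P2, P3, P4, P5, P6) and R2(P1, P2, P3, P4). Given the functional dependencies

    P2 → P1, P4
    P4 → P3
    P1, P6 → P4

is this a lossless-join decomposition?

Yes

Common attributes: R1 ∩ R2 = {P2, P3, P4}.
Closure of {P2, P3, P4}: P2 → P1, P4 applies, adding P1. So (P2, P3, P4)⁺ = {P1, P2, P3, P4}.
This closure contains every attribute of R2, so R1 ∩ R2 → R2. The join is lossless.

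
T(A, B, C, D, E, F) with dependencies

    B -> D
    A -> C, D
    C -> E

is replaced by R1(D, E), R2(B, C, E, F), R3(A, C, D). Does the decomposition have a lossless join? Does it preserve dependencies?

lossy and not dependency-preserving

Lossless test (chase): Rows 2 and 3 agree on C; apply C→E and equate their E entries. No row becomes fully distinguished — the join is lossy.
Dependency preservation: the restricted closure of {B} across the fragments never reaches {D}, so B → D cannot be enforced without a join — not preserved.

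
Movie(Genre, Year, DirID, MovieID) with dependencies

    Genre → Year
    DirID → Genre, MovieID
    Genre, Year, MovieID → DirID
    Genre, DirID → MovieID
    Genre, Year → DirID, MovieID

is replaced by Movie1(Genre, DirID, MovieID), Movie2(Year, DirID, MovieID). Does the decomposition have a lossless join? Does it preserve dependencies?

lossless and dependency-preserving

Lossless test: (DirID, MovieID)⁺ = {Genre, Year, DirID, MovieID}, which contains all of one fragment — lossless.
Dependency preservation: Genre → Year; Genre, Year, MovieID → DirID; Genre, Year → DirID, MovieID are not contained in any single fragment, but the restricted closure of each left-hand side across the fragments still reaches the right-hand side; the remaining FDs each lie inside some fragment. All dependencies are preserved.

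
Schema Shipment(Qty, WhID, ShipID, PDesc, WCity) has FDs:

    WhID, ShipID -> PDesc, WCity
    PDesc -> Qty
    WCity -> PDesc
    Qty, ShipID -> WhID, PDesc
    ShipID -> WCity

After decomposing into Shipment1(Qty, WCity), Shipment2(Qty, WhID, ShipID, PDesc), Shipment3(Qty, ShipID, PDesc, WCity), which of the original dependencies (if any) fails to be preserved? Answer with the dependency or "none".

none

WhID, ShipID → PDesc, WCity: restricted closure across fragments reaches PDesc, WCity.
PDesc → Qty lies within Shipment2.
WCity → PDesc lies within Shipment3.
Qty, ShipID → WhID, PDesc lies within Shipment2.
ShipID → WCity lies within Shipment3.
Every dependency is enforceable on the fragments, so the decomposition is dependency-preserving.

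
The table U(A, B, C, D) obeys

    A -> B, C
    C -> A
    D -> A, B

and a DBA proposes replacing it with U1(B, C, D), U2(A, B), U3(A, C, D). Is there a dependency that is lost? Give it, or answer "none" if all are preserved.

A → B, C: restricted closure across fragments reaches B, C.
C → A lies within U3.
D → A, B: restricted closure across fragments reaches A, B.
Every dependency is enforceable on the fragments, so the decomposition is dependency-preserving.

none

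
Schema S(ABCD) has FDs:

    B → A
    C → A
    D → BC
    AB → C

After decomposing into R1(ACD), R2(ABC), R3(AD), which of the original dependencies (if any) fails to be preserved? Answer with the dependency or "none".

Check D → BC: no single fragment contains all of {BCD}, and the restricted closure of {D} across the fragments never reaches {BC}.
B → A is preserved.
C → A is preserved.
AB → C is preserved.

D → BC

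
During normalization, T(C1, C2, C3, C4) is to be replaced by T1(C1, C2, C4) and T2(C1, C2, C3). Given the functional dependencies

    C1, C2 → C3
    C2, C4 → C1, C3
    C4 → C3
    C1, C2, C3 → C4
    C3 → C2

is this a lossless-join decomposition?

Common attributes: T1 ∩ T2 = {C1, C2}.
Closure of {C1, C2}: C1, C2 → C3 applies, adding C3; C1, C2, C3 → C4 applies, adding C4. So (C1, C2)⁺ = {C1, C2, C3, C4}.
This closure contains every attribute of T1, so T1 ∩ T2 → T1. The join is lossless.

Yes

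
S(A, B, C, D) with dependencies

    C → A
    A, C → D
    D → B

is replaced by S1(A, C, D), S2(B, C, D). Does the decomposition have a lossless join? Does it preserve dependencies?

lossless and dependency-preserving

Lossless test: (C, D)⁺ = {A, B, C, D}, which contains all of one fragment — lossless.
Dependency preservation: every FD's attributes lie within a single fragment, so each can be enforced locally — preserved.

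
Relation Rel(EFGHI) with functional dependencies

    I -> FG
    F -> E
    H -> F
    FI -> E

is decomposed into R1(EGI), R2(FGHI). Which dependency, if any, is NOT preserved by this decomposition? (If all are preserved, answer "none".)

Check F → E: no single fragment contains all of {EF}, and the restricted closure of {F} across the fragments never reaches {E}.
I → FG is preserved.
H → F is preserved.
FI → E is preserved.

F -> E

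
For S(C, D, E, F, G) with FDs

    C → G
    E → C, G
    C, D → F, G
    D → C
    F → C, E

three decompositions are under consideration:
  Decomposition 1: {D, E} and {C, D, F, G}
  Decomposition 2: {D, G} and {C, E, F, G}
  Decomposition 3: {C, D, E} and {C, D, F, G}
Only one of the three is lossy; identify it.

Decomposition 2

Decomposition 1: common = {D}, closure = {C, D, E, F, G} → lossless.
Decomposition 2: common = {G}, closure = {G} → lossy.
Decomposition 3: common = {C, D}, closure = {C, D, E, F, G} → lossless.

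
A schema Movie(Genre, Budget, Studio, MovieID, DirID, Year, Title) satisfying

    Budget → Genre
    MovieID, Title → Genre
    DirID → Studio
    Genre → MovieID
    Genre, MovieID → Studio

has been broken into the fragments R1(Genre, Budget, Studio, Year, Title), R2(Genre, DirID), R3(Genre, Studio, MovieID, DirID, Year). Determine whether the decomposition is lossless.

No

Chase test. Columns are Genre, Budget, Studio, MovieID, DirID, Year, Title; row i has aⱼ where attribute j ∈ Ri, else bᵢⱼ.
Initial tableau (one row per fragment):
  row 1: a1 a2 a3 b14 b15 a6 a7
  row 2: a1 b22 b23 b24 a5 b26 b27
  row 3: a1 b32 a3 a4 a5 a6 b37
Rows 2 and 3 agree on DirID; apply DirID→Studio and equate their Studio entries.
Rows 1 and 2 agree on Genre; apply Genre→MovieID and equate their MovieID entries.
Rows 1 and 3 agree on Genre; apply Genre→MovieID and equate their MovieID entries.
No row becomes fully distinguished — the join is lossy.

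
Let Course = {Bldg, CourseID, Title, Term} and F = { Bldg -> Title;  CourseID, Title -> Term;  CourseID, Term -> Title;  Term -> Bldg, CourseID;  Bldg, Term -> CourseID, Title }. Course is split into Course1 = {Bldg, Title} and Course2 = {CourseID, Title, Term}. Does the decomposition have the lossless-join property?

No

Common attributes: Course1 ∩ Course2 = {Title}.
No dependency enlarges {Title}, so (Title)⁺ = {Title}.
The closure contains neither all of Course1 = {Bldg, Title} nor all of Course2 = {CourseID, Title, Term}, so the common attributes are not a superkey of either fragment. The join is lossy.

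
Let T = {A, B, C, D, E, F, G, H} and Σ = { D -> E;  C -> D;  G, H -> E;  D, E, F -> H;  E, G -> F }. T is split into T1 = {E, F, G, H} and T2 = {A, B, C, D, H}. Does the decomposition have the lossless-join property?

No

Common attributes: T1 ∩ T2 = {H}.
No dependency enlarges {H}, so (H)⁺ = {H}.
The closure contains neither all of T1 = {E, F, G, H} nor all of T2 = {A, B, C, D, H}, so the common attributes are not a superkey of either fragment. The join is lossy.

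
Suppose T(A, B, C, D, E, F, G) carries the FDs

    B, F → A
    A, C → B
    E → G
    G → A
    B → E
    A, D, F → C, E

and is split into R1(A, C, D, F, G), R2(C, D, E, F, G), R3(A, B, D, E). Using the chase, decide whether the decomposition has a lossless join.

Chase test. Columns are A, B, C, D, E, F, G; row i has aⱼ where attribute j ∈ Ri, else bᵢⱼ.
Initial tableau (one row per fragment):
  row 1: a1 b12 a3 a4 b15 a6 a7
  row 2: b21 b22 a3 a4 a5 a6 a7
  row 3: a1 a2 b33 a4 a5 b36 b37
Rows 2 and 3 agree on E; apply E→G and equate their G entries.
Rows 1 and 2 agree on G; apply G→A and equate their A entries.
Rows 1 and 2 agree on A, D, F; apply A, D, F→C, E and equate their C, E entries.
Rows 1 and 2 agree on A, C; apply A, C→B and equate their B entries.
No row becomes fully distinguished — the join is lossy.

No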